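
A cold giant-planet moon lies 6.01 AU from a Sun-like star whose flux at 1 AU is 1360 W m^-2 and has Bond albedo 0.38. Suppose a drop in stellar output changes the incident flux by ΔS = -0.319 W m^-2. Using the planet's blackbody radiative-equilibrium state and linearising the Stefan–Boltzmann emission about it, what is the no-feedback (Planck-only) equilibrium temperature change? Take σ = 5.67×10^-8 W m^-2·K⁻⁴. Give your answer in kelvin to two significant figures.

-0.21 kelvin

By the inverse-square law, S = 1360/6.01² = 37.65 W m^-2.
Unperturbed T_e = [37.65·(1−0.38)/(4σ)]^¼ = 100.7 K.
TOA radiative forcing: ΔF = (1−α)ΔS/4 = 0.62·(-0.319)/4 = -0.04945 W m^-2.
The Planck feedback parameter is 4σT_e³ = 0.2318 W m^-2/K.
Hence the no-feedback warming is ΔF/(4σT_e³) = -0.213 K.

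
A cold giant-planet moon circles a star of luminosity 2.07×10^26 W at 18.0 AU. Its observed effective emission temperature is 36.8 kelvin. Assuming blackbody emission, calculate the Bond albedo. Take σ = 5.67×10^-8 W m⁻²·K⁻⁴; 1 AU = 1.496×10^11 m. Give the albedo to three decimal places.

Orbital distance: d = 18.0 AU = 2.693×10^12 m.
S = L/(4πd²) = 2.272 W m⁻².
Energy balance: S(1−α)/4 = σT⁴, so 1−α = 4σT⁴/S.
4σT⁴ = 4·5.67×10⁻⁸·(36.8)⁴ = 0.4159 W m⁻².
Hence α = 1 − 0.4159/2.272 = 0.8169.

0.817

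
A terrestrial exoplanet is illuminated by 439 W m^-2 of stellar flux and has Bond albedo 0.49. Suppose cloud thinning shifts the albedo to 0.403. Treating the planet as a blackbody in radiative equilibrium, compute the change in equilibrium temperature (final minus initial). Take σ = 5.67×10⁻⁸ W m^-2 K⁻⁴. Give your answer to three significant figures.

Before: T₁ = [439.0·0.51/(4σ)]^(1/4) = 177.3 K.
With α = 0.403, T₂ = 184.4 K.
Change: 184.4 − 177.3 = 7.119 K.

7.12 K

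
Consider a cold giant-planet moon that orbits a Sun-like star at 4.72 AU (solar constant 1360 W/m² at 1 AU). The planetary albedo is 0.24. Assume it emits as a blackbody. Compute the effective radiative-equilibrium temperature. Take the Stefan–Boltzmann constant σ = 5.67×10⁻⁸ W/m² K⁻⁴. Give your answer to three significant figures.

120 K

By the inverse-square law, S = 1360/4.72² = 61.05 W/m².
The planet absorbs (1−α)S over its disc πR² and re-emits over 4πR², so the mean absorbed flux is (1−0.24)·61.05/4 = 11.60 W/m².
In equilibrium σT⁴ equals this, so T = 119.6 K.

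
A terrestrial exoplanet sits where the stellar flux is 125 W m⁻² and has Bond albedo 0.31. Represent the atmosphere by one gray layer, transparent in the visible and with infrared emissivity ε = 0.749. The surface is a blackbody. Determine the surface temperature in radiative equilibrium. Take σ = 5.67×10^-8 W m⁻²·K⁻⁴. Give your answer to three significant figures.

The planet radiates to space at T_e = [S(1−α)/(4σ)]^(1/4) = 139.6 K.
The surface balance (absorbed SW + ε·downward IR = σT_s⁴) with T_a⁴ = T_s⁴/2 reduces to T_s = T_e·[2/(2−ε)]^¼ = 157.0 K.

157 K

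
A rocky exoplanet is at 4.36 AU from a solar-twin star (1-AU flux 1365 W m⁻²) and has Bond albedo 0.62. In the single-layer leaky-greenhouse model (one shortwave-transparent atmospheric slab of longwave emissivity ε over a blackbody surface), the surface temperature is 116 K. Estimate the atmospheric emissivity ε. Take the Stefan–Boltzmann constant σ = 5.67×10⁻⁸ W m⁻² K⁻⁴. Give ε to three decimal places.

Irradiance scales as 1/d², so S = 1365 W m⁻² × (1/4.36)² = 71.81 W m⁻².
TOA balance gives T_e = 104.7 K.
Inverting T_s⁴ = 2T_e⁴/(2−ε): (T_e/T_s)⁴ = 0.6645, so ε = 2(1 − 0.6645) = 0.6711.

0.671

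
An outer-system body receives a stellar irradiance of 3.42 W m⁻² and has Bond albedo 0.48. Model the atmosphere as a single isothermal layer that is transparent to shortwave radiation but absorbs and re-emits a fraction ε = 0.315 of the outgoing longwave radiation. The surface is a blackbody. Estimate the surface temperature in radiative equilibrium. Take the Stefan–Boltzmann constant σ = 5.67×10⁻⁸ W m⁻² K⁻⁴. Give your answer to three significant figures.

55.2 K

The planet radiates to space at T_e = [S(1−α)/(4σ)]^(1/4) = 52.92 K.
Surface balance with a leaky layer gives σT_s⁴ = σT_e⁴·2/(2−ε), so T_s = T_e·[2/(2−0.315)]^(1/4) = 55.23 K.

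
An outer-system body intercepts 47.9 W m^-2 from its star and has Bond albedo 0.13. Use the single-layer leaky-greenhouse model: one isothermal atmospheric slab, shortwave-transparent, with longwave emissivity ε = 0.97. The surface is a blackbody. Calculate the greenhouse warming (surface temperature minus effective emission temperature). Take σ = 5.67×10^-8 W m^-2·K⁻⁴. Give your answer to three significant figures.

21.0 kelvin

The planet radiates to space at T_e = [S(1−α)/(4σ)]^(1/4) = 116.4 K.
For a single slab of emissivity ε, T_s⁴ = 2T_e⁴/(2−ε); thus T_s = 116.4·(1.942)^(1/4) = 137.4 K.
Greenhouse warming: T_s − T_e = 21.01 K.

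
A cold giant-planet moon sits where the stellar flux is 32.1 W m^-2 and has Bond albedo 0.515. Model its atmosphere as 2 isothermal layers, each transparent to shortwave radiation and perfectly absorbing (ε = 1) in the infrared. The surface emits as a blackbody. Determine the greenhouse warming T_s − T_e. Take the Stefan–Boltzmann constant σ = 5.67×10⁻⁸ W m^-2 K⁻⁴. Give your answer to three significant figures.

The effective emission temperature is T_e = [S(1−α)/(4σ)]^¼ = 91.02 K.
Surface: T_s = (3)^¼·T_e = 119.8 K.
So the greenhouse effect raises the surface by 119.8 − 91.02 = 28.77 K.

28.8 K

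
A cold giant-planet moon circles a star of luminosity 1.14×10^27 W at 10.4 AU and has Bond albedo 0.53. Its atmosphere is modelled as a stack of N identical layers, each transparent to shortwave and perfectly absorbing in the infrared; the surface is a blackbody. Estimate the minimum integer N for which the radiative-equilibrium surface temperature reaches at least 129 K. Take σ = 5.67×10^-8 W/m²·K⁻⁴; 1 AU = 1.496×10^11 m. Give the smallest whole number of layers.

d = 10.4 × 1.496×10^11 m = 1.556×10^12 m.
Flux at the orbit: S = L/(4πd²) = 1.14×10^27/(4π·(1.56×10^12)²) = 37.48 W/m².
OLR = S(1−α)/4 = 4.404 W/m²; the top layer radiates at T_e = 93.88 K.
T_s = (N+1)^(1/4)·T_e ≥ 129 K requires N+1 ≥ (T_s/T_e)⁴ = (129/93.88)⁴ = 3.566.
The minimum whole number is N = 3.

3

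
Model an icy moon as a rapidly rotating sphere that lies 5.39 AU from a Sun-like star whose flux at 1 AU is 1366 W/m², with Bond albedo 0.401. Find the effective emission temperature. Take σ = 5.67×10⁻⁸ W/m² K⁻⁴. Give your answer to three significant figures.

By the inverse-square law, S = 1366/5.39² = 47.02 W/m².
Averaging over the sphere, the absorbed flux is S(1−α)/4 = 7.041 W/m².
Balancing against σT⁴: T = (7.041/5.67×10⁻⁸)^(1/4) = 105.6 K.

106 K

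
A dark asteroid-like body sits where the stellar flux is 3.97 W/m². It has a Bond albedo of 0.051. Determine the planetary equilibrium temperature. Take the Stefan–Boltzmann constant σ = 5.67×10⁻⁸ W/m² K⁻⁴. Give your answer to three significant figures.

Absorbed flux (global mean): S(1−α)/4 = 3.970·0.949/4 = 0.9419 W/m².
Set σT⁴ = 0.9419 → T = (0.9419/σ)^(1/4) = 63.84 K.

63.8 K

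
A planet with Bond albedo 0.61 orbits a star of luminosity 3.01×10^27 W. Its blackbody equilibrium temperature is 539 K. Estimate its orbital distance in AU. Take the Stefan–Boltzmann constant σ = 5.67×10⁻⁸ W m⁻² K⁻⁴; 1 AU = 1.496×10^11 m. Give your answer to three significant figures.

Required flux: S = 4σT⁴/(1−α) = 49080 W m⁻².
S = L/(4πd²) → d = √(L/4πS) = √(3.01×10^27/(4π·49080)) = 6.986×10^10 m = 0.4670 AU.

0.467 AU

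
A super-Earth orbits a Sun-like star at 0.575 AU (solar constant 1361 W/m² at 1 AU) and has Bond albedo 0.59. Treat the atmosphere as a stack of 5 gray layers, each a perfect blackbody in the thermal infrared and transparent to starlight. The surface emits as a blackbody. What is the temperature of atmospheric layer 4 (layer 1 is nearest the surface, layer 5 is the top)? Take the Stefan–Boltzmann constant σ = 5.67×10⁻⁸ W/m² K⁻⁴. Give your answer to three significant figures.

Flux at the orbit: S = 1361/(0.575)² = 4116 W/m².
Top-of-atmosphere balance: σT_e⁴ = S(1−α)/4 = 421.9 W/m² → T_e = 293.7 K.
In the N-layer model, layer k (counted from the surface) has T_k = (N+1−k)^(1/4)·T_e.
With k = 4: T_4 = (5+1−4)^¼·293.7 K = 349.3 K.

349 kelvin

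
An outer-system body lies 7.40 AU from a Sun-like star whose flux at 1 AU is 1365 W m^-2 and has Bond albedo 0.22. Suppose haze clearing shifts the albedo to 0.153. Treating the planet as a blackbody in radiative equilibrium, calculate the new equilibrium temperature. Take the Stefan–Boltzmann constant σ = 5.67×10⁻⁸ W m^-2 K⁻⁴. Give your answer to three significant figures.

98.2 K

By the inverse-square law, S = 1365/7.40² = 24.93 W m^-2.
New equilibrium: T₂ = [(1−0.153)·24.93/(4σ)]^(1/4) = 98.23 K.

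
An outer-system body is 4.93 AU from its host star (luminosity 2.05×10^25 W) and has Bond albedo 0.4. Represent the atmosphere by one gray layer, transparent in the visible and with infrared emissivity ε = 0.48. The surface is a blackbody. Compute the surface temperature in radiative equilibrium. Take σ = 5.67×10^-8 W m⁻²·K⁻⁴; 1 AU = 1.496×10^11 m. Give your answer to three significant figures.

56.8 K

d = 4.93 × 1.496×10^11 m = 7.375×10^11 m.
Flux at the orbit: S = L/(4πd²) = 2.05×10^25/(4π·(7.38×10^11)²) = 2.999 W m⁻².
At the top of the atmosphere, σT_e⁴ = S(1−α)/4 = 0.4499 W m⁻², giving T_e = 53.07 K.
The surface balance (absorbed SW + ε·downward IR = σT_s⁴) with T_a⁴ = T_s⁴/2 reduces to T_s = T_e·[2/(2−ε)]^¼ = 56.84 K.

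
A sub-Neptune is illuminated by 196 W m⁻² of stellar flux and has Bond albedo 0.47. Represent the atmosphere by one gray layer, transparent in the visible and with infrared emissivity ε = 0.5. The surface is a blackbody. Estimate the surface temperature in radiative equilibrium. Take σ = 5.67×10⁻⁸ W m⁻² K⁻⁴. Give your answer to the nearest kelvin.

At the top of the atmosphere, σT_e⁴ = S(1−α)/4 = 25.97 W m⁻², giving T_e = 146.3 K.
For a single slab of emissivity ε, T_s⁴ = 2T_e⁴/(2−ε); thus T_s = 146.3·(1.333)^(1/4) = 157.2 K.

157 K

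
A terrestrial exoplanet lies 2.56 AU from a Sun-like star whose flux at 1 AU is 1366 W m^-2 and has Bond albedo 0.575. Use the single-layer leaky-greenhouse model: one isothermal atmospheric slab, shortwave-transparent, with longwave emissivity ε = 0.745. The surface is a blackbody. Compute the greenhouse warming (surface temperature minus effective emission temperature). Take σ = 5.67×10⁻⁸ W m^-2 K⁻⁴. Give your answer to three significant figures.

17.4 K

Flux at the orbit: S = 1366/(2.56)² = 208.4 W m^-2.
The planet radiates to space at T_e = [S(1−α)/(4σ)]^(1/4) = 140.6 K.
Surface balance with a leaky layer gives σT_s⁴ = σT_e⁴·2/(2−ε), so T_s = T_e·[2/(2−0.745)]^(1/4) = 158.0 K.
T_s − T_e = 158.0 − 140.6 = 17.37 K.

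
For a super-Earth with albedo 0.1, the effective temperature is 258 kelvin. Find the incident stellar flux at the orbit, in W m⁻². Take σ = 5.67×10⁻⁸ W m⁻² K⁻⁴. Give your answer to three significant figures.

1120 W m⁻²

Invert the energy balance for S: S = 4σT⁴/(1−α).
The emitted flux is σT⁴ = 251.2 W m⁻².
So S = 4×251.2/(1−0.1) = 1117 W m⁻².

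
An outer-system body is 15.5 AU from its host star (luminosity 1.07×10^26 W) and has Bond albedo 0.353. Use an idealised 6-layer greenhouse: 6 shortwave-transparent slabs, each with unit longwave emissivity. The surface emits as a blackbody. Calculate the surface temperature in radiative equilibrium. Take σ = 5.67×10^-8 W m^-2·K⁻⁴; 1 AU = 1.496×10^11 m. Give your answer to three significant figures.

d = 15.5 × 1.496×10^11 m = 2.319×10^12 m.
Flux at the orbit: S = L/(4πd²) = 1.07×10^26/(4π·(2.32×10^12)²) = 1.584 W m^-2.
Top-of-atmosphere balance: σT_e⁴ = S(1−α)/4 = 0.2561 W m^-2 → T_e = 46.10 K.
Layer-by-layer balance gives σT_s⁴ = (N+1)σT_e⁴, so T_s = 7^¼·46.10 = 74.99 K.

75.0 K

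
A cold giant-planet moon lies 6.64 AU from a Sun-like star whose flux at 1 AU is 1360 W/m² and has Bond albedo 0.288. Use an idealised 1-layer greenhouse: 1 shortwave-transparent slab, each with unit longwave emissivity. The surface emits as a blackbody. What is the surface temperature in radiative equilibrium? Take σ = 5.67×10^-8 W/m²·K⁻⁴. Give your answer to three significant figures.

118 kelvin

Irradiance scales as 1/d², so S = 1360 W/m² × (1/6.64)² = 30.85 W/m².
The effective emission temperature is T_e = [S(1−α)/(4σ)]^¼ = 99.20 K.
Layer-by-layer balance gives σT_s⁴ = (N+1)σT_e⁴, so T_s = 2^¼·99.20 = 118.0 K.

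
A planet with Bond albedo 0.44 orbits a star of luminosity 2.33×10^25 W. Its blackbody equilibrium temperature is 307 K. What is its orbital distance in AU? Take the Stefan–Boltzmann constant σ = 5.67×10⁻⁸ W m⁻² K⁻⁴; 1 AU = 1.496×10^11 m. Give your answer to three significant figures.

Energy balance gives S = 4σT⁴/(1−α) = 3598 W m⁻².
S = L/(4πd²) → d = √(L/4πS) = √(2.33×10^25/(4π·3598)) = 2.270×10^10 m = 0.1518 AU.

0.152 AU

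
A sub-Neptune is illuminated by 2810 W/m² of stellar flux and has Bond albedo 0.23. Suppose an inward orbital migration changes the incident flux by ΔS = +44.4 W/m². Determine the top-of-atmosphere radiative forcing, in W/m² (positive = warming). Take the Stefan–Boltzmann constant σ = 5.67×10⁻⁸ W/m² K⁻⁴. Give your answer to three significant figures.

ΔF = Δ[S(1−α)]/4 = (1−0.23)·+44.4/4 = 8.547 W/m².

8.55 W/m²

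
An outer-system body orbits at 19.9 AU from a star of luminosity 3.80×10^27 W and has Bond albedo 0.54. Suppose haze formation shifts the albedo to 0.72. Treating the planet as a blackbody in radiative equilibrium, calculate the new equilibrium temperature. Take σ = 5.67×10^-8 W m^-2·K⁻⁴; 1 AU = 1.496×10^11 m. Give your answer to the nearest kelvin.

d = 19.9 × 1.496×10^11 m = 2.977×10^12 m.
Flux at the orbit: S = L/(4πd²) = 3.80×10^27/(4π·(2.98×10^12)²) = 34.12 W m^-2.
T₂ = [S(1−α₂)/(4σ)]^(1/4) = [34.12·0.28/(4σ)]^(1/4) = 80.56 K.

81 K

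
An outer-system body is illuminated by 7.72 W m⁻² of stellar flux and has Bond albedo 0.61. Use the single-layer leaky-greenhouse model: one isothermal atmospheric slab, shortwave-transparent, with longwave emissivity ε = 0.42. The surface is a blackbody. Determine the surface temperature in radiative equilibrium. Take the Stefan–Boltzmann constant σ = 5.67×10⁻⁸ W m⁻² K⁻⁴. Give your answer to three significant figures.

The planet radiates to space at T_e = [S(1−α)/(4σ)]^(1/4) = 60.36 K.
For a single slab of emissivity ε, T_s⁴ = 2T_e⁴/(2−ε); thus T_s = 60.36·(1.266)^(1/4) = 64.03 K.

64.0 K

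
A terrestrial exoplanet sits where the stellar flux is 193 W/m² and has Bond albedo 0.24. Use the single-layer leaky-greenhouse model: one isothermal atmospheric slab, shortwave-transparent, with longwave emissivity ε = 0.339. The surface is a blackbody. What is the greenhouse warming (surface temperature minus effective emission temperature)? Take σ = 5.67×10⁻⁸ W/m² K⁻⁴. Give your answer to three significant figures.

Effective emission temperature (TOA balance): σT_e⁴ = S(1−α)/4 = 36.67 W/m² → T_e = 159.5 K.
For a single slab of emissivity ε, T_s⁴ = 2T_e⁴/(2−ε); thus T_s = 159.5·(1.204)^(1/4) = 167.1 K.
The atmosphere warms the surface by 7.579 K.

7.58 K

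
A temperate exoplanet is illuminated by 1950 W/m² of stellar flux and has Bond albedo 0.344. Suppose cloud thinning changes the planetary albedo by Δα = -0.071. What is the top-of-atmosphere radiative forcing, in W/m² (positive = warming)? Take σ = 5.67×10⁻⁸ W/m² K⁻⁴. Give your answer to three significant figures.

ΔF = −(S/4)Δα = −(1950/4)×(-0.071) = 34.61 W/m².

34.6 W/m²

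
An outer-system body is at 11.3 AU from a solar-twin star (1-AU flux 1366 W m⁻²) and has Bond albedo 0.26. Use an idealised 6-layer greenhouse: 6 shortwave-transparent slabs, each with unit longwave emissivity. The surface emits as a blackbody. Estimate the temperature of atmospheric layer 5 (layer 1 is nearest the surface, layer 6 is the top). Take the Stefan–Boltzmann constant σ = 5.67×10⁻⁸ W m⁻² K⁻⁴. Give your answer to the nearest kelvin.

91 kelvin

By the inverse-square law, S = 1366/11.3² = 10.70 W m⁻².
Top-of-atmosphere balance: σT_e⁴ = S(1−α)/4 = 1.979 W m⁻² → T_e = 76.86 K.
The net upward flux σT_e⁴ is constant between every pair of levels, so T_k⁴ = (N+1−k)T_e⁴.
T_5 = (2)^(1/4)·76.86 = 91.41 K.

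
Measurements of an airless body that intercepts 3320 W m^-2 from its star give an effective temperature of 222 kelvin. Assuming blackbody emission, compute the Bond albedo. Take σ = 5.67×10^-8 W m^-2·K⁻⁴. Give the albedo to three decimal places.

From σT⁴ = S(1−α)/4 we invert for α: 1−α = 4σT⁴/S.
4σT⁴ = 4·5.67×10⁻⁸·(222)⁴ = 550.9 W m^-2.
Hence α = 1 − 550.9/3320 = 0.8341.

0.834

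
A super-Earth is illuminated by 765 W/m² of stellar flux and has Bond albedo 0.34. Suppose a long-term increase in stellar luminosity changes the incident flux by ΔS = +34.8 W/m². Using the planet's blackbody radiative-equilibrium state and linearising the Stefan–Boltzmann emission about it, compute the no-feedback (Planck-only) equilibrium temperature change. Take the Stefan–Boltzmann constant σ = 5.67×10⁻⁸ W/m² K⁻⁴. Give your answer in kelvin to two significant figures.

The baseline emission temperature is T_e = 217.2 K.
TOA radiative forcing: ΔF = (1−α)ΔS/4 = 0.66·(+34.8)/4 = 5.742 W/m².
Linearising σT⁴ gives d(σT⁴)/dT = 4σT_e³ = 2.324 W/m² per K.
ΔT₀ = ΔF/λ_P = 5.742/2.324 = 2.47 K.

2.5 K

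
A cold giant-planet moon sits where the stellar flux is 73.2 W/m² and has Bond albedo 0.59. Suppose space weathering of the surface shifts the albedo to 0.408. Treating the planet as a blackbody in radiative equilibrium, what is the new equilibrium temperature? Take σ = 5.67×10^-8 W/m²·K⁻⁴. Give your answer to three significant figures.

New equilibrium: T₂ = [(1−0.408)·73.20/(4σ)]^(1/4) = 117.6 K.

118 K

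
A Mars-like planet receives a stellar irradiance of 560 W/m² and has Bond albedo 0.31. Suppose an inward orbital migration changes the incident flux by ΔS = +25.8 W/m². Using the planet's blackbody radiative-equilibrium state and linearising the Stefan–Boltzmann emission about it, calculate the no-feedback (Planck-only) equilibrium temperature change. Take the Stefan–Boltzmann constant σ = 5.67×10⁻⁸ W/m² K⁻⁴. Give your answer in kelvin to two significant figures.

The baseline emission temperature is T_e = 203.2 K.
TOA radiative forcing: ΔF = (1−α)ΔS/4 = 0.69·(+25.8)/4 = 4.450 W/m².
Linearising σT⁴ gives d(σT⁴)/dT = 4σT_e³ = 1.902 W/m² per K.
So ΔT₀ = 4.450/1.902 = 2.34 K.

2.3 K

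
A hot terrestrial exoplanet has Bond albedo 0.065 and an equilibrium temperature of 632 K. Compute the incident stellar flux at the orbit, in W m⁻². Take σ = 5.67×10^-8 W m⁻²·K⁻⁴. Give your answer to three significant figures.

From S(1−α)/4 = σT⁴: S = 4σT⁴/(1−α).
σT⁴ = 5.67×10⁻⁸·(632)⁴ = 9046 W m⁻².
So S = 4×9046/(1−0.065) = 38700 W m⁻².

38700 W m⁻²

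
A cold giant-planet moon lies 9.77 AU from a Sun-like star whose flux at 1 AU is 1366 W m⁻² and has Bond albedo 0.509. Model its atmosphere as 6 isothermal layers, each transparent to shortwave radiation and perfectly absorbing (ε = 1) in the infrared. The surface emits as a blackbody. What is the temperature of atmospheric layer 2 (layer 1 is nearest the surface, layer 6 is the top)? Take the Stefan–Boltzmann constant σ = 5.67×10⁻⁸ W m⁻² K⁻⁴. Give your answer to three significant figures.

By the inverse-square law, S = 1366/9.77² = 14.31 W m⁻².
Top-of-atmosphere balance: σT_e⁴ = S(1−α)/4 = 1.757 W m⁻² → T_e = 74.61 K.
In the N-layer model, layer k (counted from the surface) has T_k = (N+1−k)^(1/4)·T_e.
With k = 2: T_2 = (6+1−2)^¼·74.61 K = 111.6 K.

112 kelvin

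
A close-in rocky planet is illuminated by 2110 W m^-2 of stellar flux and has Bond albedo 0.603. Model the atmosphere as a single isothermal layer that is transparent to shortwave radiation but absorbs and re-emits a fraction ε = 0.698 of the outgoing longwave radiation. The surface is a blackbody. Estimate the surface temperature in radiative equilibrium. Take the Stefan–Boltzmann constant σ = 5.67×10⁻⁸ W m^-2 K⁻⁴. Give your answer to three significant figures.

274 K

Effective emission temperature (TOA balance): σT_e⁴ = S(1−α)/4 = 209.4 W m^-2 → T_e = 246.5 K.
Surface balance with a leaky layer gives σT_s⁴ = σT_e⁴·2/(2−ε), so T_s = T_e·[2/(2−0.698)]^(1/4) = 274.4 K.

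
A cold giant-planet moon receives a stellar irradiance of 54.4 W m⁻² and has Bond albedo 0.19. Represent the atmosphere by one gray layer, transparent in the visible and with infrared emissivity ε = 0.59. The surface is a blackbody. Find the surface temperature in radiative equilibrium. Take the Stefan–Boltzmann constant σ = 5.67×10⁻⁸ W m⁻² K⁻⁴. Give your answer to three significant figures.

129 kelvin

At the top of the atmosphere, σT_e⁴ = S(1−α)/4 = 11.02 W m⁻², giving T_e = 118.1 K.
The surface balance (absorbed SW + ε·downward IR = σT_s⁴) with T_a⁴ = T_s⁴/2 reduces to T_s = T_e·[2/(2−ε)]^¼ = 128.8 K.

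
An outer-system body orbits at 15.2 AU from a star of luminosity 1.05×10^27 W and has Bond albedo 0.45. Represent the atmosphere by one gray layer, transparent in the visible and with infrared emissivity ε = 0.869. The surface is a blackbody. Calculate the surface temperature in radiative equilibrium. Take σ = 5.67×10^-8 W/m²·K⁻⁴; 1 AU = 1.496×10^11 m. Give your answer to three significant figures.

d = 15.2 × 1.496×10^11 m = 2.274×10^12 m.
Flux at the orbit: S = L/(4πd²) = 1.05×10^27/(4π·(2.27×10^12)²) = 16.16 W/m².
At the top of the atmosphere, σT_e⁴ = S(1−α)/4 = 2.222 W/m², giving T_e = 79.12 K.
Surface balance with a leaky layer gives σT_s⁴ = σT_e⁴·2/(2−ε), so T_s = T_e·[2/(2−0.869)]^(1/4) = 91.24 K.

91.2 K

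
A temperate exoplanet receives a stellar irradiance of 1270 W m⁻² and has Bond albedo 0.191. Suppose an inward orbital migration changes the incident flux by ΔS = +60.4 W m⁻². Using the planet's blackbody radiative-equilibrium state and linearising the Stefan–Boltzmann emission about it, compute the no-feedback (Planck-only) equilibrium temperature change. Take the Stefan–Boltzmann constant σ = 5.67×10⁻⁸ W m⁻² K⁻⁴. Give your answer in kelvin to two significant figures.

3.1 kelvin

Reference equilibrium: T_e = [S(1−α)/(4σ)]^(1/4) = 259.4 K.
TOA radiative forcing: ΔF = (1−α)ΔS/4 = 0.809·(+60.4)/4 = 12.22 W m⁻².
Planck response: λ_P = 4σT_e³ = 4·5.67×10⁻⁸·(259.4)³ = 3.960 W m⁻²/K.
ΔT₀ = ΔF/λ_P = 12.22/3.960 = 3.08 K.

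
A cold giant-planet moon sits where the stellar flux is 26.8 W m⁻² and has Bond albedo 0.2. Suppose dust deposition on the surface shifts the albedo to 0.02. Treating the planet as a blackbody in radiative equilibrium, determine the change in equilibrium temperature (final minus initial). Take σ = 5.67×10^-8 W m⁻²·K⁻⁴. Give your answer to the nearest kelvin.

Initial: T₁ = [S(1−0.2)/(4σ)]^(1/4) = 98.60 K.
After:  T₂ = [26.80·0.98/(4σ)]^(1/4) = 103.7 K.
Change: 103.7 − 98.60 = 5.132 K.

5 K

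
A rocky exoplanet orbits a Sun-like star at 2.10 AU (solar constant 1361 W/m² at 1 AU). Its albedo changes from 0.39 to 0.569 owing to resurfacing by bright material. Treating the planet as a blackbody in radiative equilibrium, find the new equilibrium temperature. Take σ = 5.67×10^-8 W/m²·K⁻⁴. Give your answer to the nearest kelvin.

156 K

By the inverse-square law, S = 1361/2.10² = 308.6 W/m².
With the new albedo, S(1−α₂)/4 = 33.25 W/m², so T₂ = 155.6 K.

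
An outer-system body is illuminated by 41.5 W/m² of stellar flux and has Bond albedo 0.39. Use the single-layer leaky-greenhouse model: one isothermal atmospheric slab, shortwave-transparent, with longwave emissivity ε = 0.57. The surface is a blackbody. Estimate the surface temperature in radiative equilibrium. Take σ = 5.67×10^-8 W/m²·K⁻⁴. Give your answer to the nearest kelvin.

112 K

At the top of the atmosphere, σT_e⁴ = S(1−α)/4 = 6.329 W/m², giving T_e = 102.8 K.
For a single slab of emissivity ε, T_s⁴ = 2T_e⁴/(2−ε); thus T_s = 102.8·(1.399)^(1/4) = 111.8 K.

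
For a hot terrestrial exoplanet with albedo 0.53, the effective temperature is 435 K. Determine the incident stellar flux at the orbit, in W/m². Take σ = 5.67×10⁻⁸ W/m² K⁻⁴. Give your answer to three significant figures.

17300 W/m²

Invert the energy balance for S: S = 4σT⁴/(1−α).
σT⁴ = 5.67×10⁻⁸·(435)⁴ = 2030 W/m².
S = 4·2030/0.47 = 17280 W/m².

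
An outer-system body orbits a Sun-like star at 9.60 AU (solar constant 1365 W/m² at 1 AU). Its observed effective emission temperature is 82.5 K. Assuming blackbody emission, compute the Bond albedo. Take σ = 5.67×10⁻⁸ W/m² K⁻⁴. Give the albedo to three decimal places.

0.291

Irradiance scales as 1/d², so S = 1365 W/m² × (1/9.60)² = 14.81 W/m².
Energy balance: S(1−α)/4 = σT⁴, so 1−α = 4σT⁴/S.
4σT⁴ = 4·5.67×10⁻⁸·(82.5)⁴ = 10.51 W/m².
1−α = 10.51/14.81 = 0.7094, so α = 0.2906.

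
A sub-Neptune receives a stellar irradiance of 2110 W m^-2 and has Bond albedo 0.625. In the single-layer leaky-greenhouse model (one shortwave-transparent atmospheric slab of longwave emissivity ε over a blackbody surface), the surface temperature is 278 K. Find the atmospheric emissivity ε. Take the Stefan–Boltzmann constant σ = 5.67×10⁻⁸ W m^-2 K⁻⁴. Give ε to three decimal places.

0.832

TOA balance gives T_e = 243.0 K.
Inverting T_s⁴ = 2T_e⁴/(2−ε): (T_e/T_s)⁴ = 0.5841, so ε = 2(1 − 0.5841) = 0.8318.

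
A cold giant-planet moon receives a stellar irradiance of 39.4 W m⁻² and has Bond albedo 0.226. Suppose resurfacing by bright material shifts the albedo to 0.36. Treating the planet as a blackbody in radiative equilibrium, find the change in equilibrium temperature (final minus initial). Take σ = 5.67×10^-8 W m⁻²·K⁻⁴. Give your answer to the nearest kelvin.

-5 kelvin

Before: T₁ = [39.40·0.774/(4σ)]^(1/4) = 107.7 K.
With α = 0.36, T₂ = 102.7 K.
ΔT = T₂ − T₁ = -4.998 K.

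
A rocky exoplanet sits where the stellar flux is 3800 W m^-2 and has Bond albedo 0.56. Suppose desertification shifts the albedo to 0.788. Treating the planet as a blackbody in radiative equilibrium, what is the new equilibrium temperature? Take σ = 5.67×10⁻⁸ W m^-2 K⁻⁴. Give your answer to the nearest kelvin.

244 K

T₂ = [S(1−α₂)/(4σ)]^(1/4) = [3800·0.212/(4σ)]^(1/4) = 244.1 K.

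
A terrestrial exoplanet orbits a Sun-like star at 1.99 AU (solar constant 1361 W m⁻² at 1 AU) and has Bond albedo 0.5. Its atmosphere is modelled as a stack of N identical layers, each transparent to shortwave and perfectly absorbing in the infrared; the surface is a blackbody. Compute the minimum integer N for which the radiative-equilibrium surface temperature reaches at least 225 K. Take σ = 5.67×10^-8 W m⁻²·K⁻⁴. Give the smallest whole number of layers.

3

Flux at the orbit: S = 1361/(1.99)² = 343.7 W m⁻².
Top-of-atmosphere balance: σT_e⁴ = S(1−α)/4 = 42.96 W m⁻² → T_e = 165.9 K.
Since T_s⁴ = (N+1)T_e⁴, we need N ≥ (T_s/T_e)⁴ − 1 = 2.383.
The minimum whole number is N = 3.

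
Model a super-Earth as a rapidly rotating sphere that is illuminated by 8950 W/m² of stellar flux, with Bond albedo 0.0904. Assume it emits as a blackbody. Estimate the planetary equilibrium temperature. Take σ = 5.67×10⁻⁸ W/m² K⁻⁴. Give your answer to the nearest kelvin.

435 K

Averaging over the sphere, the absorbed flux is S(1−α)/4 = 2035 W/m².
In equilibrium σT⁴ equals this, so T = 435.3 K.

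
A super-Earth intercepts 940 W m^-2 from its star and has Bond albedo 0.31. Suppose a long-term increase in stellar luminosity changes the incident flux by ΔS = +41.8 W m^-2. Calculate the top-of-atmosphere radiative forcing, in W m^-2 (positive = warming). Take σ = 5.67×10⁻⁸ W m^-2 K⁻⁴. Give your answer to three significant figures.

ΔF = Δ[S(1−α)]/4 = (1−0.31)·+41.8/4 = 7.210 W m^-2.

7.21 W m^-2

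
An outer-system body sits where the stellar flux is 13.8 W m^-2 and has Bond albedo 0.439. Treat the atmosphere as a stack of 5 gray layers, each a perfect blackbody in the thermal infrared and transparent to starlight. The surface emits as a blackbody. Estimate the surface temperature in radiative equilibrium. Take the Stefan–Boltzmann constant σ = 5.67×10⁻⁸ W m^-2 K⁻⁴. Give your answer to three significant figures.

120 K

OLR = S(1−α)/4 = 1.935 W m^-2; the top layer radiates at T_e = 76.44 K.
Layer-by-layer balance gives σT_s⁴ = (N+1)σT_e⁴, so T_s = 6^¼·76.44 = 119.6 K.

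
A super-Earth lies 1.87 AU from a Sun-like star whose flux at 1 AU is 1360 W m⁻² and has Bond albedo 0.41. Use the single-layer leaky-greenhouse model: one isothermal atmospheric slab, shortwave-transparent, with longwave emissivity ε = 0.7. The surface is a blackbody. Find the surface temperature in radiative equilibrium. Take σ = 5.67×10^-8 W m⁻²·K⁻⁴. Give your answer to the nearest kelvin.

199 K

Flux at the orbit: S = 1360/(1.87)² = 388.9 W m⁻².
The planet radiates to space at T_e = [S(1−α)/(4σ)]^(1/4) = 178.3 K.
The surface balance (absorbed SW + ε·downward IR = σT_s⁴) with T_a⁴ = T_s⁴/2 reduces to T_s = T_e·[2/(2−ε)]^¼ = 198.6 K.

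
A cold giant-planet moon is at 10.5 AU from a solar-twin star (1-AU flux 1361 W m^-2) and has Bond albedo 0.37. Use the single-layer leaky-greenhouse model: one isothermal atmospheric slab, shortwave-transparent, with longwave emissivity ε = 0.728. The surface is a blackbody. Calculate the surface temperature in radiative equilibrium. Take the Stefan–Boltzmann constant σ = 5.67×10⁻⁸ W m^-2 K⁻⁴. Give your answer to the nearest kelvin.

Flux at the orbit: S = 1361/(10.5)² = 12.34 W m^-2.
Effective emission temperature (TOA balance): σT_e⁴ = S(1−α)/4 = 1.944 W m^-2 → T_e = 76.52 K.
For a single slab of emissivity ε, T_s⁴ = 2T_e⁴/(2−ε); thus T_s = 76.52·(1.572)^(1/4) = 85.69 K.

86 kelvin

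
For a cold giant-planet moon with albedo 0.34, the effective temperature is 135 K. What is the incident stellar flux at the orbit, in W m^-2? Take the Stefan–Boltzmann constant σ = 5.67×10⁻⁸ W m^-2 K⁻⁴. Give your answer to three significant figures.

114 W m^-2

Invert the energy balance for S: S = 4σT⁴/(1−α).
The emitted flux is σT⁴ = 18.83 W m^-2.
S = 4·18.83/0.66 = 114.1 W m^-2.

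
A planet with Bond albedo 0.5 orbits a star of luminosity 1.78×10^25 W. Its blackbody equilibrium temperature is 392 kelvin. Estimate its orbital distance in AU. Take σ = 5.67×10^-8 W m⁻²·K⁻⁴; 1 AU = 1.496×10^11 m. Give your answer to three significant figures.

0.0769 AU

The flux needed for this T is 4σT⁴/(1−0.5) = 10710 W m⁻².
Then d = [L/(4πS)]^(1/2) = 1.150×10^10 m, i.e. 0.07687 AU.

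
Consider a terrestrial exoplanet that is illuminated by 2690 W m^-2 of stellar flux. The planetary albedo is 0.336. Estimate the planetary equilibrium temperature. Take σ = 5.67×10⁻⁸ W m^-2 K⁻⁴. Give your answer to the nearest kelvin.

298 kelvin

Averaging over the sphere, the absorbed flux is S(1−α)/4 = 446.5 W m^-2.
Balancing against σT⁴: T = (446.5/5.67×10⁻⁸)^(1/4) = 297.9 K.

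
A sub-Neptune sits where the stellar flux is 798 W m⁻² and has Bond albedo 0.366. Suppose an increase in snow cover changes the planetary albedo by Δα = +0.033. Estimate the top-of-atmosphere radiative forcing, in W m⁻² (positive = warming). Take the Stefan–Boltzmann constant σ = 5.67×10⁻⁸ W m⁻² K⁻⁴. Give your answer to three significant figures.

-6.58 W m⁻²

TOA radiative forcing: ΔF = −S·Δα/4 = −798.0·(+0.033)/4 = -6.583 W m⁻².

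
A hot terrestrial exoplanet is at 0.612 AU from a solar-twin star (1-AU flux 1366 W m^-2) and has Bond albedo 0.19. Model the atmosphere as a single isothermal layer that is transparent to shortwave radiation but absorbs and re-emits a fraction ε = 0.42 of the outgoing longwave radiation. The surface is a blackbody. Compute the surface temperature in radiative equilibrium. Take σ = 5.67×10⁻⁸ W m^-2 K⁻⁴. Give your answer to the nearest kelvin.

358 K

Flux at the orbit: S = 1366/(0.612)² = 3647 W m^-2.
Effective emission temperature (TOA balance): σT_e⁴ = S(1−α)/4 = 738.5 W m^-2 → T_e = 337.8 K.
For a single slab of emissivity ε, T_s⁴ = 2T_e⁴/(2−ε); thus T_s = 337.8·(1.266)^(1/4) = 358.3 K.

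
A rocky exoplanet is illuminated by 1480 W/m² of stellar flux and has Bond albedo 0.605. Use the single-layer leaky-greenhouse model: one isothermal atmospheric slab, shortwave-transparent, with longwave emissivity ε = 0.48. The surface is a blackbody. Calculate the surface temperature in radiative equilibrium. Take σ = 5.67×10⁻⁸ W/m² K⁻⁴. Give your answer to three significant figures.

241 K

At the top of the atmosphere, σT_e⁴ = S(1−α)/4 = 146.2 W/m², giving T_e = 225.3 K.
For a single slab of emissivity ε, T_s⁴ = 2T_e⁴/(2−ε); thus T_s = 225.3·(1.316)^(1/4) = 241.3 K.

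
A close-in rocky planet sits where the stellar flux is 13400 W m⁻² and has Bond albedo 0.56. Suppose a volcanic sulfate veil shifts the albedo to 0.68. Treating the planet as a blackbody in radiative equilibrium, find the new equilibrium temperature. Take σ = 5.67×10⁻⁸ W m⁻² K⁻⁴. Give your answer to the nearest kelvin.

With the new albedo, S(1−α₂)/4 = 1072 W m⁻², so T₂ = 370.8 K.

371 kelvin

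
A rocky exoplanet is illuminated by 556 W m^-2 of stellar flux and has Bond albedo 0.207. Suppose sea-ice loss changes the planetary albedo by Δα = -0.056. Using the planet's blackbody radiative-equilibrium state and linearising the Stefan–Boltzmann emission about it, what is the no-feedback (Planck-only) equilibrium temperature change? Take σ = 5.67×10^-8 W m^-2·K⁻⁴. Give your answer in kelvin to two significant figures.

Unperturbed T_e = [556.0·(1−0.207)/(4σ)]^¼ = 210.0 K.
The change in absorbed flux is Δ[S(1−α)/4] = −SΔα/4 = 7.784 W m^-2.
Planck response: λ_P = 4σT_e³ = 4·5.67×10⁻⁸·(210.0)³ = 2.100 W m^-2/K.
ΔT₀ = ΔF/λ_P = 7.784/2.100 = 3.71 K.

3.7 K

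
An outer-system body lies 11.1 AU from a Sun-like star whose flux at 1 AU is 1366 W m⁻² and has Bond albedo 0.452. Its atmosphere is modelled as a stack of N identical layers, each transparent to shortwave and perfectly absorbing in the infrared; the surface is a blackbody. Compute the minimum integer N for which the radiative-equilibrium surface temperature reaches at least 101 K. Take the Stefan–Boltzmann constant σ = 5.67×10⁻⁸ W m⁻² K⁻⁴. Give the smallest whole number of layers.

Irradiance scales as 1/d², so S = 1366 W m⁻² × (1/11.1)² = 11.09 W m⁻².
OLR = S(1−α)/4 = 1.519 W m⁻²; the top layer radiates at T_e = 71.94 K.
Need (N+1)T_e⁴ ≥ T_s⁴, i.e. N+1 ≥ (101/71.94)⁴ = 3.885.
So N ≥ 2.885; the smallest integer is N = 3.

3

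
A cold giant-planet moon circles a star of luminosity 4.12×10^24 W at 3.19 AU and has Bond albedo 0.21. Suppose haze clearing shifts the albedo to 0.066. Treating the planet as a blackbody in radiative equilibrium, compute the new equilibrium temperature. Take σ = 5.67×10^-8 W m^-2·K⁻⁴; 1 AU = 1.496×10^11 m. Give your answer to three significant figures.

d = 3.19 × 1.496×10^11 m = 4.772×10^11 m.
Spreading L over a sphere of radius d: S = 4.12×10^24/(4π·4.77×10^11²) = 1.440 W m^-2.
T₂ = [S(1−α₂)/(4σ)]^(1/4) = [1.440·0.934/(4σ)]^(1/4) = 49.34 K.

49.3 kelvin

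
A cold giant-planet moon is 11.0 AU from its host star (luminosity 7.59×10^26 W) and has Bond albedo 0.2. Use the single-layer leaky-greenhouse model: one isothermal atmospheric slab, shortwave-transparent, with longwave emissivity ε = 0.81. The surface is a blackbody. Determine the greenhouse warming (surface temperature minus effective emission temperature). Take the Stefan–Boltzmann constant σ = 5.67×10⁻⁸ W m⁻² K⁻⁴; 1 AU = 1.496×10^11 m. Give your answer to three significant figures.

d = 11.0 × 1.496×10^11 m = 1.646×10^12 m.
Spreading L over a sphere of radius d: S = 7.59×10^26/(4π·1.65×10^12²) = 22.30 W m⁻².
The planet radiates to space at T_e = [S(1−α)/(4σ)]^(1/4) = 94.18 K.
For a single slab of emissivity ε, T_s⁴ = 2T_e⁴/(2−ε); thus T_s = 94.18·(1.681)^(1/4) = 107.2 K.
Greenhouse warming: T_s − T_e = 13.05 K.

13.1 K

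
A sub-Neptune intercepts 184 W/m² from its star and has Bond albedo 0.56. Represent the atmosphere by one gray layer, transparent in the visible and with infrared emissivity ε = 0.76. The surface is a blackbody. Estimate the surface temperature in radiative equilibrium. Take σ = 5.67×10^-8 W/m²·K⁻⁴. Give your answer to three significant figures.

155 K

Effective emission temperature (TOA balance): σT_e⁴ = S(1−α)/4 = 20.24 W/m² → T_e = 137.5 K.
For a single slab of emissivity ε, T_s⁴ = 2T_e⁴/(2−ε); thus T_s = 137.5·(1.613)^(1/4) = 154.9 K.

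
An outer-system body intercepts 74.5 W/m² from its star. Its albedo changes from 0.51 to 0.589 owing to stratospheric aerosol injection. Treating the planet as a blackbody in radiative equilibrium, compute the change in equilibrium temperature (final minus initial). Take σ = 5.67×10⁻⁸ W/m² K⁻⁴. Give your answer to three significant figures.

Initial: T₁ = [S(1−0.51)/(4σ)]^(1/4) = 112.6 K.
With α = 0.589, T₂ = 107.8 K.
Change: 107.8 − 112.6 = -4.843 K.

-4.84 K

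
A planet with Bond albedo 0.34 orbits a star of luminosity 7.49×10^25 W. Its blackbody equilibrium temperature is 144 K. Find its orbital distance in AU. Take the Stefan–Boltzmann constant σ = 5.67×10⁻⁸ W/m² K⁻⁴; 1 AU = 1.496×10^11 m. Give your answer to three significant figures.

1.34 AU

Required flux: S = 4σT⁴/(1−α) = 147.8 W/m².
S = L/(4πd²) → d = √(L/4πS) = √(7.49×10^25/(4π·147.8)) = 2.008×10^11 m = 1.343 AU.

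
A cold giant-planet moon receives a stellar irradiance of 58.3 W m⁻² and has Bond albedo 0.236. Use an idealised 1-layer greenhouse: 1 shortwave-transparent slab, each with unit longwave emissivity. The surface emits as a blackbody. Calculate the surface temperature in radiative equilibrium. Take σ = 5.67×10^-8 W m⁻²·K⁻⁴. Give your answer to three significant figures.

141 K

Top-of-atmosphere balance: σT_e⁴ = S(1−α)/4 = 11.14 W m⁻² → T_e = 118.4 K.
With N = 1 opaque layers, T_s = (N+1)^(1/4)·T_e = 2^(1/4)·118.4 = 140.8 K.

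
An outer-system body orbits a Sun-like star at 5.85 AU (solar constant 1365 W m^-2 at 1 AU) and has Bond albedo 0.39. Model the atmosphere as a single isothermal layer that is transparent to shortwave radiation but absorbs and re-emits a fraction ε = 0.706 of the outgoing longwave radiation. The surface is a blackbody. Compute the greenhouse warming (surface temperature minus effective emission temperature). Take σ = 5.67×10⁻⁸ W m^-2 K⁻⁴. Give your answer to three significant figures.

By the inverse-square law, S = 1365/5.85² = 39.89 W m^-2.
Effective emission temperature (TOA balance): σT_e⁴ = S(1−α)/4 = 6.083 W m^-2 → T_e = 101.8 K.
The surface balance (absorbed SW + ε·downward IR = σT_s⁴) with T_a⁴ = T_s⁴/2 reduces to T_s = T_e·[2/(2−ε)]^¼ = 113.5 K.
The atmosphere warms the surface by 11.70 K.

11.7 kelvin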